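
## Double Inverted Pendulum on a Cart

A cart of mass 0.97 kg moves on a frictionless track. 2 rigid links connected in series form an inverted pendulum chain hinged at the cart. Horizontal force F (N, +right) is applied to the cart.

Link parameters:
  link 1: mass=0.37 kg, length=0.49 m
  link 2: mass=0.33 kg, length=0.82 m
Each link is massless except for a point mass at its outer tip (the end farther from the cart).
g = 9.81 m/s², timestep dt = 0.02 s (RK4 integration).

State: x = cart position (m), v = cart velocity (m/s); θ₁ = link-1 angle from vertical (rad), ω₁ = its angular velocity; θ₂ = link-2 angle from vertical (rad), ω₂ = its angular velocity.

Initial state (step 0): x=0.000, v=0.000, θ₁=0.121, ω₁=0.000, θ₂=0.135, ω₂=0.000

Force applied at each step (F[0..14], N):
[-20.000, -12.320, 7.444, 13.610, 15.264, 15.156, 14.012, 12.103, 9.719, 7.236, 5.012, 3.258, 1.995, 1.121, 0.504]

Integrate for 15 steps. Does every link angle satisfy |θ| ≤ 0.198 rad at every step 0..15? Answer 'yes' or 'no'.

Answer: no

Derivation:
apply F[0]=-20.000 → step 1: x=-0.004, v=-0.425, θ₁=0.130, ω₁=0.907, θ₂=0.135, ω₂=0.004
apply F[1]=-12.320 → step 2: x=-0.015, v=-0.693, θ₁=0.154, ω₁=1.507, θ₂=0.135, ω₂=0.002
apply F[2]=+7.444 → step 3: x=-0.028, v=-0.563, θ₁=0.182, ω₁=1.325, θ₂=0.135, ω₂=-0.013
apply F[3]=+13.610 → step 4: x=-0.037, v=-0.314, θ₁=0.205, ω₁=0.929, θ₂=0.134, ω₂=-0.045
apply F[4]=+15.264 → step 5: x=-0.040, v=-0.037, θ₁=0.219, ω₁=0.494, θ₂=0.133, ω₂=-0.089
apply F[5]=+15.156 → step 6: x=-0.038, v=0.236, θ₁=0.225, ω₁=0.080, θ₂=0.131, ω₂=-0.141
apply F[6]=+14.012 → step 7: x=-0.031, v=0.486, θ₁=0.223, ω₁=-0.285, θ₂=0.127, ω₂=-0.195
apply F[7]=+12.103 → step 8: x=-0.019, v=0.698, θ₁=0.214, ω₁=-0.583, θ₂=0.123, ω₂=-0.245
apply F[8]=+9.719 → step 9: x=-0.004, v=0.866, θ₁=0.200, ω₁=-0.800, θ₂=0.118, ω₂=-0.289
apply F[9]=+7.236 → step 10: x=0.015, v=0.987, θ₁=0.183, ω₁=-0.937, θ₂=0.112, ω₂=-0.326
apply F[10]=+5.012 → step 11: x=0.035, v=1.066, θ₁=0.164, ω₁=-1.004, θ₂=0.105, ω₂=-0.355
apply F[11]=+3.258 → step 12: x=0.057, v=1.112, θ₁=0.143, ω₁=-1.018, θ₂=0.097, ω₂=-0.378
apply F[12]=+1.995 → step 13: x=0.080, v=1.135, θ₁=0.123, ω₁=-0.998, θ₂=0.090, ω₂=-0.395
apply F[13]=+1.121 → step 14: x=0.103, v=1.143, θ₁=0.104, ω₁=-0.960, θ₂=0.082, ω₂=-0.407
apply F[14]=+0.504 → step 15: x=0.125, v=1.141, θ₁=0.085, ω₁=-0.912, θ₂=0.073, ω₂=-0.414
Max |angle| over trajectory = 0.225 rad; bound = 0.198 → exceeded.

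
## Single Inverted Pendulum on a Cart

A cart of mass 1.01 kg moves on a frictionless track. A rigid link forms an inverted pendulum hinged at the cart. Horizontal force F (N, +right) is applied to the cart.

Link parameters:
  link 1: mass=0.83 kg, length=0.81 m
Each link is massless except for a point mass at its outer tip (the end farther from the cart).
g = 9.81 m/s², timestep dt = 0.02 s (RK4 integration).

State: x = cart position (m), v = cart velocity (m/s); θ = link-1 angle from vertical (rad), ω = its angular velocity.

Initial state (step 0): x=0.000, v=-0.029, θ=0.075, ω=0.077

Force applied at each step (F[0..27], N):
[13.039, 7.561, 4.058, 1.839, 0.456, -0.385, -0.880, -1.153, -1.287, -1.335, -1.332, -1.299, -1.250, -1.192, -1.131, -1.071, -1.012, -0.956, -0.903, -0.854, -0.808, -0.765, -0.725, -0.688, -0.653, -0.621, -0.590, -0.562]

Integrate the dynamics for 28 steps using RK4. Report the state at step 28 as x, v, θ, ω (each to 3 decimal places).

apply F[0]=+13.039 → step 1: x=0.002, v=0.216, θ=0.074, ω=-0.207
apply F[1]=+7.561 → step 2: x=0.008, v=0.354, θ=0.068, ω=-0.359
apply F[2]=+4.058 → step 3: x=0.015, v=0.424, θ=0.060, ω=-0.430
apply F[3]=+1.839 → step 4: x=0.024, v=0.451, θ=0.051, ω=-0.450
apply F[4]=+0.456 → step 5: x=0.033, v=0.453, θ=0.042, ω=-0.441
apply F[5]=-0.385 → step 6: x=0.042, v=0.439, θ=0.034, ω=-0.415
apply F[6]=-0.880 → step 7: x=0.051, v=0.417, θ=0.026, ω=-0.380
apply F[7]=-1.153 → step 8: x=0.059, v=0.391, θ=0.019, ω=-0.342
apply F[8]=-1.287 → step 9: x=0.066, v=0.363, θ=0.012, ω=-0.304
apply F[9]=-1.335 → step 10: x=0.073, v=0.335, θ=0.007, ω=-0.267
apply F[10]=-1.332 → step 11: x=0.080, v=0.308, θ=0.002, ω=-0.233
apply F[11]=-1.299 → step 12: x=0.086, v=0.282, θ=-0.003, ω=-0.201
apply F[12]=-1.250 → step 13: x=0.091, v=0.258, θ=-0.006, ω=-0.173
apply F[13]=-1.192 → step 14: x=0.096, v=0.236, θ=-0.010, ω=-0.147
apply F[14]=-1.131 → step 15: x=0.100, v=0.215, θ=-0.012, ω=-0.124
apply F[15]=-1.071 → step 16: x=0.104, v=0.196, θ=-0.015, ω=-0.104
apply F[16]=-1.012 → step 17: x=0.108, v=0.179, θ=-0.017, ω=-0.086
apply F[17]=-0.956 → step 18: x=0.112, v=0.163, θ=-0.018, ω=-0.070
apply F[18]=-0.903 → step 19: x=0.115, v=0.148, θ=-0.019, ω=-0.057
apply F[19]=-0.854 → step 20: x=0.118, v=0.134, θ=-0.020, ω=-0.045
apply F[20]=-0.808 → step 21: x=0.120, v=0.121, θ=-0.021, ω=-0.034
apply F[21]=-0.765 → step 22: x=0.122, v=0.110, θ=-0.022, ω=-0.025
apply F[22]=-0.725 → step 23: x=0.124, v=0.099, θ=-0.022, ω=-0.017
apply F[23]=-0.688 → step 24: x=0.126, v=0.089, θ=-0.022, ω=-0.010
apply F[24]=-0.653 → step 25: x=0.128, v=0.079, θ=-0.023, ω=-0.004
apply F[25]=-0.621 → step 26: x=0.130, v=0.071, θ=-0.023, ω=0.001
apply F[26]=-0.590 → step 27: x=0.131, v=0.063, θ=-0.023, ω=0.006
apply F[27]=-0.562 → step 28: x=0.132, v=0.055, θ=-0.022, ω=0.010

Answer: x=0.132, v=0.055, θ=-0.022, ω=0.010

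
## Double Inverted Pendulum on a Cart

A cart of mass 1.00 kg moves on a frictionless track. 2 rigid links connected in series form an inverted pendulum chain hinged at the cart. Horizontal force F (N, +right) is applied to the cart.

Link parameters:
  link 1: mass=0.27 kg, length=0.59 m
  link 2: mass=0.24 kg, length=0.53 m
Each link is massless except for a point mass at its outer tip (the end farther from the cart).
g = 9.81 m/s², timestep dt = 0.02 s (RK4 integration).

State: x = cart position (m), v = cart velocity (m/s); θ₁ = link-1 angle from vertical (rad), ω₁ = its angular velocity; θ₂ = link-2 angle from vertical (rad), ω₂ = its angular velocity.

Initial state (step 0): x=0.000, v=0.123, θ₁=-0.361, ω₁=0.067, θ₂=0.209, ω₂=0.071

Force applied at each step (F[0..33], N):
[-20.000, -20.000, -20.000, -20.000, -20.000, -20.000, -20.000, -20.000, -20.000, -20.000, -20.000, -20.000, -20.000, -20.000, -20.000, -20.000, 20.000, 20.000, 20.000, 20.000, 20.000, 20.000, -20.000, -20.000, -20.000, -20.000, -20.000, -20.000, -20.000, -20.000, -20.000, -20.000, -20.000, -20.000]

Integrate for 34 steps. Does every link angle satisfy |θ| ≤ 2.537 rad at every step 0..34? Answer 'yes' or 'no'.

apply F[0]=-20.000 → step 1: x=-0.001, v=-0.233, θ₁=-0.357, ω₁=0.348, θ₂=0.215, ω₂=0.542
apply F[1]=-20.000 → step 2: x=-0.009, v=-0.591, θ₁=-0.347, ω₁=0.641, θ₂=0.231, ω₂=1.005
apply F[2]=-20.000 → step 3: x=-0.025, v=-0.952, θ₁=-0.331, ω₁=0.956, θ₂=0.255, ω₂=1.455
apply F[3]=-20.000 → step 4: x=-0.047, v=-1.317, θ₁=-0.309, ω₁=1.302, θ₂=0.289, ω₂=1.882
apply F[4]=-20.000 → step 5: x=-0.077, v=-1.689, θ₁=-0.279, ω₁=1.691, θ₂=0.330, ω₂=2.277
apply F[5]=-20.000 → step 6: x=-0.115, v=-2.066, θ₁=-0.241, ω₁=2.133, θ₂=0.379, ω₂=2.624
apply F[6]=-20.000 → step 7: x=-0.160, v=-2.451, θ₁=-0.193, ω₁=2.640, θ₂=0.435, ω₂=2.906
apply F[7]=-20.000 → step 8: x=-0.213, v=-2.844, θ₁=-0.134, ω₁=3.220, θ₂=0.495, ω₂=3.099
apply F[8]=-20.000 → step 9: x=-0.274, v=-3.242, θ₁=-0.064, ω₁=3.882, θ₂=0.558, ω₂=3.173
apply F[9]=-20.000 → step 10: x=-0.343, v=-3.642, θ₁=0.021, ω₁=4.627, θ₂=0.621, ω₂=3.096
apply F[10]=-20.000 → step 11: x=-0.420, v=-4.036, θ₁=0.122, ω₁=5.451, θ₂=0.681, ω₂=2.836
apply F[11]=-20.000 → step 12: x=-0.504, v=-4.412, θ₁=0.240, ω₁=6.334, θ₂=0.733, ω₂=2.378
apply F[12]=-20.000 → step 13: x=-0.596, v=-4.749, θ₁=0.376, ω₁=7.233, θ₂=0.775, ω₂=1.750
apply F[13]=-20.000 → step 14: x=-0.694, v=-5.018, θ₁=0.529, ω₁=8.068, θ₂=0.803, ω₂=1.063
apply F[14]=-20.000 → step 15: x=-0.796, v=-5.196, θ₁=0.697, ω₁=8.726, θ₂=0.818, ω₂=0.538
apply F[15]=-20.000 → step 16: x=-0.901, v=-5.284, θ₁=0.876, ω₁=9.114, θ₂=0.827, ω₂=0.427
apply F[16]=+20.000 → step 17: x=-1.001, v=-4.729, θ₁=1.055, ω₁=8.781, θ₂=0.837, ω₂=0.599
apply F[17]=+20.000 → step 18: x=-1.090, v=-4.192, θ₁=1.228, ω₁=8.578, θ₂=0.852, ω₂=0.907
apply F[18]=+20.000 → step 19: x=-1.169, v=-3.664, θ₁=1.399, ω₁=8.514, θ₂=0.874, ω₂=1.311
apply F[19]=+20.000 → step 20: x=-1.237, v=-3.134, θ₁=1.569, ω₁=8.578, θ₂=0.905, ω₂=1.820
apply F[20]=+20.000 → step 21: x=-1.294, v=-2.596, θ₁=1.743, ω₁=8.756, θ₂=0.948, ω₂=2.470
apply F[21]=+20.000 → step 22: x=-1.340, v=-2.041, θ₁=1.920, ω₁=9.032, θ₂=1.005, ω₂=3.317
apply F[22]=-20.000 → step 23: x=-1.382, v=-2.116, θ₁=2.097, ω₁=8.647, θ₂=1.092, ω₂=5.384
apply F[23]=-20.000 → step 24: x=-1.425, v=-2.228, θ₁=2.265, ω₁=8.047, θ₂=1.221, ω₂=7.487
apply F[24]=-20.000 → step 25: x=-1.471, v=-2.382, θ₁=2.417, ω₁=7.128, θ₂=1.391, ω₂=9.554
apply F[25]=-20.000 → step 26: x=-1.521, v=-2.575, θ₁=2.547, ω₁=5.824, θ₂=1.602, ω₂=11.539
apply F[26]=-20.000 → step 27: x=-1.575, v=-2.789, θ₁=2.648, ω₁=4.147, θ₂=1.852, ω₂=13.477
apply F[27]=-20.000 → step 28: x=-1.632, v=-2.990, θ₁=2.711, ω₁=2.227, θ₂=2.142, ω₂=15.460
apply F[28]=-20.000 → step 29: x=-1.694, v=-3.126, θ₁=2.738, ω₁=0.518, θ₂=2.470, ω₂=17.307
apply F[29]=-20.000 → step 30: x=-1.757, v=-3.180, θ₁=2.741, ω₁=0.092, θ₂=2.825, ω₂=17.858
apply F[30]=-20.000 → step 31: x=-1.821, v=-3.271, θ₁=2.753, ω₁=1.254, θ₂=3.171, ω₂=16.496
apply F[31]=-20.000 → step 32: x=-1.888, v=-3.473, θ₁=2.794, ω₁=2.829, θ₂=3.481, ω₂=14.518
apply F[32]=-20.000 → step 33: x=-1.961, v=-3.756, θ₁=2.864, ω₁=4.133, θ₂=3.753, ω₂=12.656
apply F[33]=-20.000 → step 34: x=-2.039, v=-4.088, θ₁=2.956, ω₁=5.033, θ₂=3.989, ω₂=10.978
Max |angle| over trajectory = 3.989 rad; bound = 2.537 → exceeded.

Answer: no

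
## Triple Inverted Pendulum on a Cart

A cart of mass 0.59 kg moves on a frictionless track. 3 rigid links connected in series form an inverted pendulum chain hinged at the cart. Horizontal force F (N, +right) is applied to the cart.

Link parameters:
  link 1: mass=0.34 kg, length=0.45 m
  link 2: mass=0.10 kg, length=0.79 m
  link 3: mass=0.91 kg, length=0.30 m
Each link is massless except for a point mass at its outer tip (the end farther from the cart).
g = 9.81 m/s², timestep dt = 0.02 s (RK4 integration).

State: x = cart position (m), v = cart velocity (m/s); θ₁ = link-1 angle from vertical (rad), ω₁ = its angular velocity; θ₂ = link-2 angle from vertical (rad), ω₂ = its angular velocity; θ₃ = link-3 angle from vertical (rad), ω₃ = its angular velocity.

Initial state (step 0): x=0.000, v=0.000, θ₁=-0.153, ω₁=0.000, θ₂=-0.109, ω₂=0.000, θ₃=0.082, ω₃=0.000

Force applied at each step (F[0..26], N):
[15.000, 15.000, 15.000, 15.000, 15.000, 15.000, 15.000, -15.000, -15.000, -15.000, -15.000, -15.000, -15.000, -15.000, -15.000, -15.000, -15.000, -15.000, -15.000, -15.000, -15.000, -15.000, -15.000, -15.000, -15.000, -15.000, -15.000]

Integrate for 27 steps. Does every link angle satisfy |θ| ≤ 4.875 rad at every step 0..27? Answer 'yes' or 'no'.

Answer: yes

Derivation:
apply F[0]=+15.000 → step 1: x=0.005, v=0.539, θ₁=-0.166, ω₁=-1.275, θ₂=-0.111, ω₂=-0.148, θ₃=0.087, ω₃=0.500
apply F[1]=+15.000 → step 2: x=0.021, v=1.067, θ₁=-0.204, ω₁=-2.527, θ₂=-0.114, ω₂=-0.230, θ₃=0.101, ω₃=0.795
apply F[2]=+15.000 → step 3: x=0.048, v=1.568, θ₁=-0.266, ω₁=-3.701, θ₂=-0.119, ω₂=-0.208, θ₃=0.116, ω₃=0.706
apply F[3]=+15.000 → step 4: x=0.084, v=2.022, θ₁=-0.351, ω₁=-4.710, θ₂=-0.122, ω₂=-0.099, θ₃=0.126, ω₃=0.158
apply F[4]=+15.000 → step 5: x=0.128, v=2.411, θ₁=-0.453, ω₁=-5.472, θ₂=-0.123, ω₂=0.023, θ₃=0.120, ω₃=-0.766
apply F[5]=+15.000 → step 6: x=0.180, v=2.732, θ₁=-0.568, ω₁=-5.953, θ₂=-0.122, ω₂=0.067, θ₃=0.094, ω₃=-1.853
apply F[6]=+15.000 → step 7: x=0.237, v=2.993, θ₁=-0.689, ω₁=-6.182, θ₂=-0.121, ω₂=-0.038, θ₃=0.047, ω₃=-2.856
apply F[7]=-15.000 → step 8: x=0.293, v=2.554, θ₁=-0.810, ω₁=-5.858, θ₂=-0.121, ω₂=0.063, θ₃=-0.009, ω₃=-2.744
apply F[8]=-15.000 → step 9: x=0.339, v=2.135, θ₁=-0.925, ω₁=-5.713, θ₂=-0.118, ω₂=0.218, θ₃=-0.063, ω₃=-2.667
apply F[9]=-15.000 → step 10: x=0.378, v=1.724, θ₁=-1.039, ω₁=-5.685, θ₂=-0.112, ω₂=0.408, θ₃=-0.116, ω₃=-2.646
apply F[10]=-15.000 → step 11: x=0.408, v=1.312, θ₁=-1.153, ω₁=-5.738, θ₂=-0.102, ω₂=0.611, θ₃=-0.169, ω₃=-2.663
apply F[11]=-15.000 → step 12: x=0.431, v=0.894, θ₁=-1.269, ω₁=-5.859, θ₂=-0.088, ω₂=0.804, θ₃=-0.223, ω₃=-2.684
apply F[12]=-15.000 → step 13: x=0.444, v=0.466, θ₁=-1.388, ω₁=-6.045, θ₂=-0.070, ω₂=0.965, θ₃=-0.277, ω₃=-2.676
apply F[13]=-15.000 → step 14: x=0.449, v=0.024, θ₁=-1.511, ω₁=-6.313, θ₂=-0.049, ω₂=1.078, θ₃=-0.330, ω₃=-2.617
apply F[14]=-15.000 → step 15: x=0.445, v=-0.438, θ₁=-1.641, ω₁=-6.686, θ₂=-0.027, ω₂=1.131, θ₃=-0.381, ω₃=-2.509
apply F[15]=-15.000 → step 16: x=0.431, v=-0.930, θ₁=-1.780, ω₁=-7.203, θ₂=-0.005, ω₂=1.113, θ₃=-0.430, ω₃=-2.381
apply F[16]=-15.000 → step 17: x=0.407, v=-1.465, θ₁=-1.930, ω₁=-7.923, θ₂=0.017, ω₂=1.014, θ₃=-0.477, ω₃=-2.307
apply F[17]=-15.000 → step 18: x=0.372, v=-2.069, θ₁=-2.098, ω₁=-8.934, θ₂=0.035, ω₂=0.825, θ₃=-0.523, ω₃=-2.433
apply F[18]=-15.000 → step 19: x=0.324, v=-2.780, θ₁=-2.291, ω₁=-10.382, θ₂=0.049, ω₂=0.550, θ₃=-0.577, ω₃=-3.075
apply F[19]=-15.000 → step 20: x=0.260, v=-3.645, θ₁=-2.518, ω₁=-12.458, θ₂=0.057, ω₂=0.245, θ₃=-0.654, ω₃=-4.927
apply F[20]=-15.000 → step 21: x=0.177, v=-4.655, θ₁=-2.793, ω₁=-15.127, θ₂=0.060, ω₂=0.089, θ₃=-0.791, ω₃=-9.267
apply F[21]=-15.000 → step 22: x=0.075, v=-5.491, θ₁=-3.119, ω₁=-17.236, θ₂=0.062, ω₂=0.058, θ₃=-1.046, ω₃=-16.546
apply F[22]=-15.000 → step 23: x=-0.038, v=-5.686, θ₁=-3.468, ω₁=-17.273, θ₂=0.055, ω₂=-1.054, θ₃=-1.455, ω₃=-24.350
apply F[23]=-15.000 → step 24: x=-0.149, v=-5.337, θ₁=-3.798, ω₁=-15.436, θ₂=-0.000, ω₂=-5.145, θ₃=-2.027, ω₃=-33.579
apply F[24]=-15.000 → step 25: x=-0.249, v=-4.437, θ₁=-4.063, ω₁=-9.267, θ₂=-0.196, ω₂=-16.057, θ₃=-2.875, ω₃=-55.258
apply F[25]=-15.000 → step 26: x=-0.288, v=1.108, θ₁=-3.955, ω₁=20.242, θ₂=-0.520, ω₂=-8.510, θ₃=-4.134, ω₃=-53.567
apply F[26]=-15.000 → step 27: x=-0.235, v=3.533, θ₁=-3.465, ω₁=26.365, θ₂=-0.490, ω₂=6.125, θ₃=-4.766, ω₃=-18.084
Max |angle| over trajectory = 4.766 rad; bound = 4.875 → within bound.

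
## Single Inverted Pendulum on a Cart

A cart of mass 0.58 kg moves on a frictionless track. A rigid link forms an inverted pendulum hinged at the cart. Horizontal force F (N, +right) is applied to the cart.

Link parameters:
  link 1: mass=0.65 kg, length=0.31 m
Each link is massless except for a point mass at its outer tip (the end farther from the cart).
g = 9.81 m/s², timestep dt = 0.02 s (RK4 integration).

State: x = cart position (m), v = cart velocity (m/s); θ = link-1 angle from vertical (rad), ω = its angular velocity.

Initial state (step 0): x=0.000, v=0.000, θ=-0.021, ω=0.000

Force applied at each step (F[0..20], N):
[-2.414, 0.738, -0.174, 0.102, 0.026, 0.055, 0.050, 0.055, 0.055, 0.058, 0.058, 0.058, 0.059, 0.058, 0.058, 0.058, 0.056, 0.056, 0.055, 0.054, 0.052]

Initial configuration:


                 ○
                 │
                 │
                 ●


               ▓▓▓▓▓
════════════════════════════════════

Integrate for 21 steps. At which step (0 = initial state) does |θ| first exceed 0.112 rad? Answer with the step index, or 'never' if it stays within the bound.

Answer: never

Derivation:
apply F[0]=-2.414 → step 1: x=-0.001, v=-0.079, θ=-0.019, ω=0.241
apply F[1]=+0.738 → step 2: x=-0.002, v=-0.050, θ=-0.015, ω=0.137
apply F[2]=-0.174 → step 3: x=-0.003, v=-0.053, θ=-0.012, ω=0.138
apply F[3]=+0.102 → step 4: x=-0.004, v=-0.047, θ=-0.010, ω=0.113
apply F[4]=+0.026 → step 5: x=-0.005, v=-0.044, θ=-0.007, ω=0.098
apply F[5]=+0.055 → step 6: x=-0.006, v=-0.041, θ=-0.006, ω=0.083
apply F[6]=+0.050 → step 7: x=-0.007, v=-0.038, θ=-0.004, ω=0.071
apply F[7]=+0.055 → step 8: x=-0.007, v=-0.035, θ=-0.003, ω=0.061
apply F[8]=+0.055 → step 9: x=-0.008, v=-0.033, θ=-0.002, ω=0.051
apply F[9]=+0.058 → step 10: x=-0.009, v=-0.031, θ=-0.001, ω=0.043
apply F[10]=+0.058 → step 11: x=-0.009, v=-0.029, θ=0.000, ω=0.037
apply F[11]=+0.058 → step 12: x=-0.010, v=-0.027, θ=0.001, ω=0.031
apply F[12]=+0.059 → step 13: x=-0.010, v=-0.025, θ=0.001, ω=0.025
apply F[13]=+0.058 → step 14: x=-0.011, v=-0.023, θ=0.002, ω=0.021
apply F[14]=+0.058 → step 15: x=-0.011, v=-0.022, θ=0.002, ω=0.017
apply F[15]=+0.058 → step 16: x=-0.012, v=-0.020, θ=0.002, ω=0.014
apply F[16]=+0.056 → step 17: x=-0.012, v=-0.019, θ=0.003, ω=0.011
apply F[17]=+0.056 → step 18: x=-0.012, v=-0.017, θ=0.003, ω=0.009
apply F[18]=+0.055 → step 19: x=-0.013, v=-0.016, θ=0.003, ω=0.007
apply F[19]=+0.054 → step 20: x=-0.013, v=-0.015, θ=0.003, ω=0.005
apply F[20]=+0.052 → step 21: x=-0.013, v=-0.014, θ=0.003, ω=0.003
max |θ| = 0.021 ≤ 0.112 over all 22 states.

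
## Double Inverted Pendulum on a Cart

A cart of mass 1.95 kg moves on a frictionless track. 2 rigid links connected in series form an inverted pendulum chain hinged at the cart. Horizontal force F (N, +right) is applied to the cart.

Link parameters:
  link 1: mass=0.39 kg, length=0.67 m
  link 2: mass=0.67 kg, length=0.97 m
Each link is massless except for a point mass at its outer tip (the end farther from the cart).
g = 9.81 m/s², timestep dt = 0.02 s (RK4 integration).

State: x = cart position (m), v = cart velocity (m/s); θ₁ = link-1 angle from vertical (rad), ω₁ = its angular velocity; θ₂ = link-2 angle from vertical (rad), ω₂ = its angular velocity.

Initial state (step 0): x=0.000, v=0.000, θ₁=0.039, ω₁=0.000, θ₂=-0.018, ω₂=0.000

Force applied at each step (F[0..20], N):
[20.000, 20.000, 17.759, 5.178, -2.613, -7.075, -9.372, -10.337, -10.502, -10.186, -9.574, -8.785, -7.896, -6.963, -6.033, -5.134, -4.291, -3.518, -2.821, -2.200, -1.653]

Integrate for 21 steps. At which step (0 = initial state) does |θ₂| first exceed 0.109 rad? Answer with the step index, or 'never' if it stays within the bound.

apply F[0]=+20.000 → step 1: x=0.002, v=0.201, θ₁=0.036, ω₁=-0.259, θ₂=-0.018, ω₂=-0.032
apply F[1]=+20.000 → step 2: x=0.008, v=0.402, θ₁=0.029, ω₁=-0.524, θ₂=-0.019, ω₂=-0.061
apply F[2]=+17.759 → step 3: x=0.018, v=0.582, θ₁=0.016, ω₁=-0.765, θ₂=-0.021, ω₂=-0.084
apply F[3]=+5.178 → step 4: x=0.030, v=0.635, θ₁=-0.000, ω₁=-0.826, θ₂=-0.023, ω₂=-0.099
apply F[4]=-2.613 → step 5: x=0.042, v=0.609, θ₁=-0.016, ω₁=-0.782, θ₂=-0.025, ω₂=-0.107
apply F[5]=-7.075 → step 6: x=0.054, v=0.538, θ₁=-0.031, ω₁=-0.684, θ₂=-0.027, ω₂=-0.109
apply F[6]=-9.372 → step 7: x=0.064, v=0.446, θ₁=-0.043, ω₁=-0.562, θ₂=-0.029, ω₂=-0.103
apply F[7]=-10.337 → step 8: x=0.072, v=0.345, θ₁=-0.053, ω₁=-0.435, θ₂=-0.031, ω₂=-0.093
apply F[8]=-10.502 → step 9: x=0.078, v=0.244, θ₁=-0.061, ω₁=-0.314, θ₂=-0.033, ω₂=-0.079
apply F[9]=-10.186 → step 10: x=0.082, v=0.146, θ₁=-0.066, ω₁=-0.202, θ₂=-0.034, ω₂=-0.062
apply F[10]=-9.574 → step 11: x=0.084, v=0.056, θ₁=-0.069, ω₁=-0.104, θ₂=-0.035, ω₂=-0.043
apply F[11]=-8.785 → step 12: x=0.084, v=-0.027, θ₁=-0.070, ω₁=-0.019, θ₂=-0.036, ω₂=-0.024
apply F[12]=-7.896 → step 13: x=0.083, v=-0.100, θ₁=-0.070, ω₁=0.052, θ₂=-0.036, ω₂=-0.005
apply F[13]=-6.963 → step 14: x=0.080, v=-0.164, θ₁=-0.068, ω₁=0.110, θ₂=-0.036, ω₂=0.013
apply F[14]=-6.033 → step 15: x=0.076, v=-0.219, θ₁=-0.066, ω₁=0.156, θ₂=-0.036, ω₂=0.031
apply F[15]=-5.134 → step 16: x=0.071, v=-0.265, θ₁=-0.062, ω₁=0.191, θ₂=-0.035, ω₂=0.047
apply F[16]=-4.291 → step 17: x=0.066, v=-0.302, θ₁=-0.058, ω₁=0.216, θ₂=-0.034, ω₂=0.061
apply F[17]=-3.518 → step 18: x=0.059, v=-0.332, θ₁=-0.054, ω₁=0.233, θ₂=-0.032, ω₂=0.074
apply F[18]=-2.821 → step 19: x=0.052, v=-0.356, θ₁=-0.049, ω₁=0.244, θ₂=-0.031, ω₂=0.084
apply F[19]=-2.200 → step 20: x=0.045, v=-0.373, θ₁=-0.044, ω₁=0.248, θ₂=-0.029, ω₂=0.093
apply F[20]=-1.653 → step 21: x=0.037, v=-0.386, θ₁=-0.039, ω₁=0.248, θ₂=-0.027, ω₂=0.101
max |θ₂| = 0.036 ≤ 0.109 over all 22 states.

Answer: never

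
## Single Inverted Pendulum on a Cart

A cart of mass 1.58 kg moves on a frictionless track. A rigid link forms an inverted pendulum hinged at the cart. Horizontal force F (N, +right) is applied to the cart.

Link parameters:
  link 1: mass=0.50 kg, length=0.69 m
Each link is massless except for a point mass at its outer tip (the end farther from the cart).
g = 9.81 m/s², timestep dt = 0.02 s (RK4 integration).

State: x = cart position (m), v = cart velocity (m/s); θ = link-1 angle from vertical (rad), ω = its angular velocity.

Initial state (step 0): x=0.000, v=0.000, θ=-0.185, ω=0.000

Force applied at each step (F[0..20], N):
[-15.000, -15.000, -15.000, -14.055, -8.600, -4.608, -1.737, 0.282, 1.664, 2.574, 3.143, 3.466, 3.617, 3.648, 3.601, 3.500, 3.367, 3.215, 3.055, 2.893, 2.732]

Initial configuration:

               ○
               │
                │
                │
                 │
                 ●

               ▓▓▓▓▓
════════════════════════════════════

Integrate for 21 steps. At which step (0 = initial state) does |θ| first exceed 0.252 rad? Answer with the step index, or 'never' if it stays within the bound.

Answer: never

Derivation:
apply F[0]=-15.000 → step 1: x=-0.002, v=-0.177, θ=-0.183, ω=0.200
apply F[1]=-15.000 → step 2: x=-0.007, v=-0.354, θ=-0.177, ω=0.401
apply F[2]=-15.000 → step 3: x=-0.016, v=-0.532, θ=-0.167, ω=0.607
apply F[3]=-14.055 → step 4: x=-0.028, v=-0.699, θ=-0.153, ω=0.800
apply F[4]=-8.600 → step 5: x=-0.043, v=-0.799, θ=-0.136, ω=0.903
apply F[5]=-4.608 → step 6: x=-0.060, v=-0.850, θ=-0.117, ω=0.940
apply F[6]=-1.737 → step 7: x=-0.077, v=-0.865, θ=-0.099, ω=0.932
apply F[7]=+0.282 → step 8: x=-0.094, v=-0.857, θ=-0.080, ω=0.894
apply F[8]=+1.664 → step 9: x=-0.111, v=-0.831, θ=-0.063, ω=0.837
apply F[9]=+2.574 → step 10: x=-0.127, v=-0.796, θ=-0.047, ω=0.769
apply F[10]=+3.143 → step 11: x=-0.143, v=-0.753, θ=-0.032, ω=0.697
apply F[11]=+3.466 → step 12: x=-0.157, v=-0.708, θ=-0.019, ω=0.624
apply F[12]=+3.617 → step 13: x=-0.171, v=-0.661, θ=-0.008, ω=0.553
apply F[13]=+3.648 → step 14: x=-0.184, v=-0.615, θ=0.003, ω=0.485
apply F[14]=+3.601 → step 15: x=-0.196, v=-0.570, θ=0.012, ω=0.422
apply F[15]=+3.500 → step 16: x=-0.207, v=-0.527, θ=0.020, ω=0.363
apply F[16]=+3.367 → step 17: x=-0.217, v=-0.485, θ=0.026, ω=0.310
apply F[17]=+3.215 → step 18: x=-0.226, v=-0.447, θ=0.032, ω=0.262
apply F[18]=+3.055 → step 19: x=-0.235, v=-0.410, θ=0.037, ω=0.219
apply F[19]=+2.893 → step 20: x=-0.242, v=-0.376, θ=0.041, ω=0.181
apply F[20]=+2.732 → step 21: x=-0.250, v=-0.344, θ=0.044, ω=0.147
max |θ| = 0.185 ≤ 0.252 over all 22 states.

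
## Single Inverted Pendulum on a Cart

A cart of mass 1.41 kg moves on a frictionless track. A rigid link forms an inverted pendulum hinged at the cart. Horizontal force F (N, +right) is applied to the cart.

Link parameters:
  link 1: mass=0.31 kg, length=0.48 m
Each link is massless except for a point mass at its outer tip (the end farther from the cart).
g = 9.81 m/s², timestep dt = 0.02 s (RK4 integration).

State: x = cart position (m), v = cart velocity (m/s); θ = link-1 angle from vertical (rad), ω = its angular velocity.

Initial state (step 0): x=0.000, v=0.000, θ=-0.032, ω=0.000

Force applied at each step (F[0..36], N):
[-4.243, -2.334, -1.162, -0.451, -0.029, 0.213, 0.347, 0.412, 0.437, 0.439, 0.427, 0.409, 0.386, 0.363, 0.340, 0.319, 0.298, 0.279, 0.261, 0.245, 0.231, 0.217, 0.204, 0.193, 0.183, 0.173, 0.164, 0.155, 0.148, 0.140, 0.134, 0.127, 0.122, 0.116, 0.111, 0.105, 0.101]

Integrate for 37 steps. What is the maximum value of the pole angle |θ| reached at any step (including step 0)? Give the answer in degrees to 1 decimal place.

apply F[0]=-4.243 → step 1: x=-0.001, v=-0.059, θ=-0.031, ω=0.110
apply F[1]=-2.334 → step 2: x=-0.002, v=-0.091, θ=-0.028, ω=0.164
apply F[2]=-1.162 → step 3: x=-0.004, v=-0.106, θ=-0.025, ω=0.185
apply F[3]=-0.451 → step 4: x=-0.006, v=-0.111, θ=-0.021, ω=0.187
apply F[4]=-0.029 → step 5: x=-0.008, v=-0.111, θ=-0.017, ω=0.178
apply F[5]=+0.213 → step 6: x=-0.011, v=-0.107, θ=-0.014, ω=0.164
apply F[6]=+0.347 → step 7: x=-0.013, v=-0.102, θ=-0.011, ω=0.148
apply F[7]=+0.412 → step 8: x=-0.015, v=-0.096, θ=-0.008, ω=0.131
apply F[8]=+0.437 → step 9: x=-0.017, v=-0.089, θ=-0.006, ω=0.114
apply F[9]=+0.439 → step 10: x=-0.018, v=-0.083, θ=-0.003, ω=0.099
apply F[10]=+0.427 → step 11: x=-0.020, v=-0.077, θ=-0.002, ω=0.085
apply F[11]=+0.409 → step 12: x=-0.021, v=-0.071, θ=-0.000, ω=0.073
apply F[12]=+0.386 → step 13: x=-0.023, v=-0.065, θ=0.001, ω=0.062
apply F[13]=+0.363 → step 14: x=-0.024, v=-0.060, θ=0.002, ω=0.052
apply F[14]=+0.340 → step 15: x=-0.025, v=-0.055, θ=0.003, ω=0.044
apply F[15]=+0.319 → step 16: x=-0.026, v=-0.051, θ=0.004, ω=0.036
apply F[16]=+0.298 → step 17: x=-0.027, v=-0.047, θ=0.005, ω=0.029
apply F[17]=+0.279 → step 18: x=-0.028, v=-0.043, θ=0.005, ω=0.024
apply F[18]=+0.261 → step 19: x=-0.029, v=-0.040, θ=0.006, ω=0.019
apply F[19]=+0.245 → step 20: x=-0.030, v=-0.037, θ=0.006, ω=0.015
apply F[20]=+0.231 → step 21: x=-0.030, v=-0.034, θ=0.006, ω=0.011
apply F[21]=+0.217 → step 22: x=-0.031, v=-0.031, θ=0.007, ω=0.008
apply F[22]=+0.204 → step 23: x=-0.032, v=-0.028, θ=0.007, ω=0.005
apply F[23]=+0.193 → step 24: x=-0.032, v=-0.026, θ=0.007, ω=0.003
apply F[24]=+0.183 → step 25: x=-0.033, v=-0.024, θ=0.007, ω=0.001
apply F[25]=+0.173 → step 26: x=-0.033, v=-0.021, θ=0.007, ω=-0.001
apply F[26]=+0.164 → step 27: x=-0.033, v=-0.019, θ=0.007, ω=-0.002
apply F[27]=+0.155 → step 28: x=-0.034, v=-0.017, θ=0.007, ω=-0.004
apply F[28]=+0.148 → step 29: x=-0.034, v=-0.016, θ=0.007, ω=-0.005
apply F[29]=+0.140 → step 30: x=-0.034, v=-0.014, θ=0.007, ω=-0.005
apply F[30]=+0.134 → step 31: x=-0.035, v=-0.012, θ=0.006, ω=-0.006
apply F[31]=+0.127 → step 32: x=-0.035, v=-0.011, θ=0.006, ω=-0.007
apply F[32]=+0.122 → step 33: x=-0.035, v=-0.009, θ=0.006, ω=-0.007
apply F[33]=+0.116 → step 34: x=-0.035, v=-0.008, θ=0.006, ω=-0.007
apply F[34]=+0.111 → step 35: x=-0.035, v=-0.007, θ=0.006, ω=-0.008
apply F[35]=+0.105 → step 36: x=-0.036, v=-0.005, θ=0.006, ω=-0.008
apply F[36]=+0.101 → step 37: x=-0.036, v=-0.004, θ=0.006, ω=-0.008
Max |angle| over trajectory = 0.032 rad = 1.8°.

Answer: 1.8°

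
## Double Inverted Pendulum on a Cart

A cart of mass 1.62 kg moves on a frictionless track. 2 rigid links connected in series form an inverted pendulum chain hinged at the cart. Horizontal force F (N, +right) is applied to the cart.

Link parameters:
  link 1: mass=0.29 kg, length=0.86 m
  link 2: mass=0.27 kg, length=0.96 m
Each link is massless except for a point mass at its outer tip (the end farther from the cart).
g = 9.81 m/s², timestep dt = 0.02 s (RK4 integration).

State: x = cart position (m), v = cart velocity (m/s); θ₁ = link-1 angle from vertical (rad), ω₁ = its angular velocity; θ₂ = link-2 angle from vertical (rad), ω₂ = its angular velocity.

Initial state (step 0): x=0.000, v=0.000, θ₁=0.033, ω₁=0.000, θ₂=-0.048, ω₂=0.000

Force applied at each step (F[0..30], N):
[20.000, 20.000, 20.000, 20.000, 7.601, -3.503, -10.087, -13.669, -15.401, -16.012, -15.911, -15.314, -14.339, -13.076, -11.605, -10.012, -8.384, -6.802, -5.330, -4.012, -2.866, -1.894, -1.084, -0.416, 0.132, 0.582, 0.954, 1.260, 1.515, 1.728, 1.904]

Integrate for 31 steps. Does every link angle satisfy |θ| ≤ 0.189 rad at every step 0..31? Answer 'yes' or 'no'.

apply F[0]=+20.000 → step 1: x=0.002, v=0.245, θ₁=0.030, ω₁=-0.260, θ₂=-0.048, ω₂=-0.033
apply F[1]=+20.000 → step 2: x=0.010, v=0.490, θ₁=0.023, ω₁=-0.522, θ₂=-0.049, ω₂=-0.063
apply F[2]=+20.000 → step 3: x=0.022, v=0.736, θ₁=0.009, ω₁=-0.790, θ₂=-0.051, ω₂=-0.089
apply F[3]=+20.000 → step 4: x=0.039, v=0.982, θ₁=-0.009, ω₁=-1.067, θ₂=-0.053, ω₂=-0.108
apply F[4]=+7.601 → step 5: x=0.060, v=1.077, θ₁=-0.031, ω₁=-1.176, θ₂=-0.055, ω₂=-0.119
apply F[5]=-3.503 → step 6: x=0.081, v=1.037, θ₁=-0.055, ω₁=-1.136, θ₂=-0.058, ω₂=-0.124
apply F[6]=-10.087 → step 7: x=0.100, v=0.916, θ₁=-0.076, ω₁=-1.012, θ₂=-0.060, ω₂=-0.122
apply F[7]=-13.669 → step 8: x=0.117, v=0.753, θ₁=-0.095, ω₁=-0.848, θ₂=-0.062, ω₂=-0.112
apply F[8]=-15.401 → step 9: x=0.130, v=0.570, θ₁=-0.110, ω₁=-0.669, θ₂=-0.064, ω₂=-0.096
apply F[9]=-16.012 → step 10: x=0.140, v=0.381, θ₁=-0.121, ω₁=-0.488, θ₂=-0.066, ω₂=-0.075
apply F[10]=-15.911 → step 11: x=0.146, v=0.194, θ₁=-0.129, ω₁=-0.314, θ₂=-0.067, ω₂=-0.049
apply F[11]=-15.314 → step 12: x=0.148, v=0.015, θ₁=-0.134, ω₁=-0.152, θ₂=-0.068, ω₂=-0.021
apply F[12]=-14.339 → step 13: x=0.146, v=-0.152, θ₁=-0.136, ω₁=-0.006, θ₂=-0.068, ω₂=0.008
apply F[13]=-13.076 → step 14: x=0.142, v=-0.304, θ₁=-0.134, ω₁=0.122, θ₂=-0.068, ω₂=0.037
apply F[14]=-11.605 → step 15: x=0.134, v=-0.437, θ₁=-0.131, ω₁=0.231, θ₂=-0.067, ω₂=0.064
apply F[15]=-10.012 → step 16: x=0.125, v=-0.552, θ₁=-0.125, ω₁=0.320, θ₂=-0.065, ω₂=0.090
apply F[16]=-8.384 → step 17: x=0.113, v=-0.647, θ₁=-0.118, ω₁=0.389, θ₂=-0.063, ω₂=0.114
apply F[17]=-6.802 → step 18: x=0.099, v=-0.723, θ₁=-0.110, ω₁=0.439, θ₂=-0.061, ω₂=0.135
apply F[18]=-5.330 → step 19: x=0.084, v=-0.781, θ₁=-0.101, ω₁=0.473, θ₂=-0.058, ω₂=0.153
apply F[19]=-4.012 → step 20: x=0.068, v=-0.824, θ₁=-0.091, ω₁=0.493, θ₂=-0.055, ω₂=0.169
apply F[20]=-2.866 → step 21: x=0.051, v=-0.854, θ₁=-0.081, ω₁=0.500, θ₂=-0.051, ω₂=0.182
apply F[21]=-1.894 → step 22: x=0.034, v=-0.872, θ₁=-0.071, ω₁=0.499, θ₂=-0.047, ω₂=0.192
apply F[22]=-1.084 → step 23: x=0.016, v=-0.881, θ₁=-0.061, ω₁=0.490, θ₂=-0.043, ω₂=0.201
apply F[23]=-0.416 → step 24: x=-0.001, v=-0.883, θ₁=-0.052, ω₁=0.475, θ₂=-0.039, ω₂=0.206
apply F[24]=+0.132 → step 25: x=-0.019, v=-0.878, θ₁=-0.043, ω₁=0.457, θ₂=-0.035, ω₂=0.210
apply F[25]=+0.582 → step 26: x=-0.037, v=-0.868, θ₁=-0.034, ω₁=0.436, θ₂=-0.031, ω₂=0.212
apply F[26]=+0.954 → step 27: x=-0.054, v=-0.855, θ₁=-0.025, ω₁=0.413, θ₂=-0.027, ω₂=0.212
apply F[27]=+1.260 → step 28: x=-0.071, v=-0.838, θ₁=-0.017, ω₁=0.389, θ₂=-0.022, ω₂=0.211
apply F[28]=+1.515 → step 29: x=-0.087, v=-0.818, θ₁=-0.010, ω₁=0.365, θ₂=-0.018, ω₂=0.208
apply F[29]=+1.728 → step 30: x=-0.103, v=-0.796, θ₁=-0.003, ω₁=0.340, θ₂=-0.014, ω₂=0.204
apply F[30]=+1.904 → step 31: x=-0.119, v=-0.773, θ₁=0.004, ω₁=0.316, θ₂=-0.010, ω₂=0.199
Max |angle| over trajectory = 0.136 rad; bound = 0.189 → within bound.

Answer: yes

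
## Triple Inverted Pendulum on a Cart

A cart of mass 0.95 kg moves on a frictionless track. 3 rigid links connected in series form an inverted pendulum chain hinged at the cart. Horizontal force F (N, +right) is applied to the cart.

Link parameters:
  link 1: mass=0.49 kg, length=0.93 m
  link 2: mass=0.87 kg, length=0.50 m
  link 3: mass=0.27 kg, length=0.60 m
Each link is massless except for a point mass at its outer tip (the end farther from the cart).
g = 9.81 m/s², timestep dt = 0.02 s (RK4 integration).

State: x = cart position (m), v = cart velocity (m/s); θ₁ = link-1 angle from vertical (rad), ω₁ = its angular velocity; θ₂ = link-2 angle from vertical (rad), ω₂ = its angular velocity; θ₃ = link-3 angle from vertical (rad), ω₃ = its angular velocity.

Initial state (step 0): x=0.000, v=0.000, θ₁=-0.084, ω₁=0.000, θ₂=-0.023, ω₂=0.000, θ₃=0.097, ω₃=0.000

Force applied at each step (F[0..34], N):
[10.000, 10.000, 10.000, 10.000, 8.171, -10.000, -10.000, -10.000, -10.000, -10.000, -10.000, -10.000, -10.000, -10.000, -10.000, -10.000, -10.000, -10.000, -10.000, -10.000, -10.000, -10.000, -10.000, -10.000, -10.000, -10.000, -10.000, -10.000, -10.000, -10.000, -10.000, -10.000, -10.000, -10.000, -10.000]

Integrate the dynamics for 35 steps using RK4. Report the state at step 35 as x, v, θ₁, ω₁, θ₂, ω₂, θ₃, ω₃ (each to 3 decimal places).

apply F[0]=+10.000 → step 1: x=0.002, v=0.236, θ₁=-0.087, ω₁=-0.297, θ₂=-0.022, ω₂=0.059, θ₃=0.097, ω₃=0.045
apply F[1]=+10.000 → step 2: x=0.009, v=0.472, θ₁=-0.096, ω₁=-0.599, θ₂=-0.021, ω₂=0.124, θ₃=0.099, ω₃=0.089
apply F[2]=+10.000 → step 3: x=0.021, v=0.710, θ₁=-0.111, ω₁=-0.908, θ₂=-0.017, ω₂=0.199, θ₃=0.101, ω₃=0.129
apply F[3]=+10.000 → step 4: x=0.038, v=0.950, θ₁=-0.132, ω₁=-1.225, θ₂=-0.013, ω₂=0.288, θ₃=0.104, ω₃=0.165
apply F[4]=+8.171 → step 5: x=0.059, v=1.153, θ₁=-0.160, ω₁=-1.513, θ₂=-0.006, ω₂=0.390, θ₃=0.108, ω₃=0.195
apply F[5]=-10.000 → step 6: x=0.080, v=0.992, θ₁=-0.189, ω₁=-1.449, θ₂=0.004, ω₂=0.570, θ₃=0.112, ω₃=0.235
apply F[6]=-10.000 → step 7: x=0.099, v=0.838, θ₁=-0.218, ω₁=-1.415, θ₂=0.017, ω₂=0.792, θ₃=0.117, ω₃=0.271
apply F[7]=-10.000 → step 8: x=0.114, v=0.690, θ₁=-0.246, ω₁=-1.404, θ₂=0.036, ω₂=1.051, θ₃=0.123, ω₃=0.301
apply F[8]=-10.000 → step 9: x=0.126, v=0.545, θ₁=-0.274, ω₁=-1.411, θ₂=0.060, ω₂=1.343, θ₃=0.129, ω₃=0.325
apply F[9]=-10.000 → step 10: x=0.136, v=0.401, θ₁=-0.302, ω₁=-1.429, θ₂=0.090, ω₂=1.660, θ₃=0.136, ω₃=0.340
apply F[10]=-10.000 → step 11: x=0.142, v=0.256, θ₁=-0.331, ω₁=-1.452, θ₂=0.126, ω₂=1.994, θ₃=0.142, ω₃=0.347
apply F[11]=-10.000 → step 12: x=0.146, v=0.109, θ₁=-0.361, ω₁=-1.471, θ₂=0.169, ω₂=2.337, θ₃=0.149, ω₃=0.347
apply F[12]=-10.000 → step 13: x=0.147, v=-0.042, θ₁=-0.390, ω₁=-1.480, θ₂=0.220, ω₂=2.680, θ₃=0.156, ω₃=0.342
apply F[13]=-10.000 → step 14: x=0.144, v=-0.196, θ₁=-0.420, ω₁=-1.474, θ₂=0.277, ω₂=3.019, θ₃=0.163, ω₃=0.334
apply F[14]=-10.000 → step 15: x=0.139, v=-0.353, θ₁=-0.449, ω₁=-1.449, θ₂=0.340, ω₂=3.352, θ₃=0.170, ω₃=0.327
apply F[15]=-10.000 → step 16: x=0.130, v=-0.513, θ₁=-0.477, ω₁=-1.402, θ₂=0.411, ω₂=3.680, θ₃=0.176, ω₃=0.324
apply F[16]=-10.000 → step 17: x=0.118, v=-0.674, θ₁=-0.505, ω₁=-1.332, θ₂=0.487, ω₂=4.005, θ₃=0.183, ω₃=0.329
apply F[17]=-10.000 → step 18: x=0.103, v=-0.835, θ₁=-0.531, ω₁=-1.235, θ₂=0.571, ω₂=4.334, θ₃=0.189, ω₃=0.346
apply F[18]=-10.000 → step 19: x=0.085, v=-0.995, θ₁=-0.554, ω₁=-1.111, θ₂=0.661, ω₂=4.673, θ₃=0.197, ω₃=0.380
apply F[19]=-10.000 → step 20: x=0.063, v=-1.152, θ₁=-0.575, ω₁=-0.955, θ₂=0.758, ω₂=5.030, θ₃=0.205, ω₃=0.436
apply F[20]=-10.000 → step 21: x=0.039, v=-1.304, θ₁=-0.592, ω₁=-0.765, θ₂=0.862, ω₂=5.414, θ₃=0.214, ω₃=0.522
apply F[21]=-10.000 → step 22: x=0.011, v=-1.449, θ₁=-0.605, ω₁=-0.535, θ₂=0.975, ω₂=5.835, θ₃=0.226, ω₃=0.646
apply F[22]=-10.000 → step 23: x=-0.019, v=-1.585, θ₁=-0.613, ω₁=-0.259, θ₂=1.096, ω₂=6.306, θ₃=0.240, ω₃=0.821
apply F[23]=-10.000 → step 24: x=-0.052, v=-1.707, θ₁=-0.615, ω₁=0.070, θ₂=1.227, ω₂=6.842, θ₃=0.259, ω₃=1.063
apply F[24]=-10.000 → step 25: x=-0.087, v=-1.811, θ₁=-0.610, ω₁=0.460, θ₂=1.370, ω₂=7.460, θ₃=0.284, ω₃=1.396
apply F[25]=-10.000 → step 26: x=-0.124, v=-1.891, θ₁=-0.596, ω₁=0.917, θ₂=1.526, ω₂=8.182, θ₃=0.316, ω₃=1.852
apply F[26]=-10.000 → step 27: x=-0.163, v=-1.939, θ₁=-0.573, ω₁=1.447, θ₂=1.698, ω₂=9.030, θ₃=0.359, ω₃=2.477
apply F[27]=-10.000 → step 28: x=-0.202, v=-1.941, θ₁=-0.538, ω₁=2.047, θ₂=1.889, ω₂=10.028, θ₃=0.417, ω₃=3.336
apply F[28]=-10.000 → step 29: x=-0.240, v=-1.883, θ₁=-0.491, ω₁=2.689, θ₂=2.101, ω₂=11.179, θ₃=0.494, ω₃=4.525
apply F[29]=-10.000 → step 30: x=-0.276, v=-1.745, θ₁=-0.430, ω₁=3.299, θ₂=2.336, ω₂=12.411, θ₃=0.601, ω₃=6.166
apply F[30]=-10.000 → step 31: x=-0.309, v=-1.527, θ₁=-0.360, ω₁=3.704, θ₂=2.596, ω₂=13.442, θ₃=0.745, ω₃=8.357
apply F[31]=-10.000 → step 32: x=-0.337, v=-1.290, θ₁=-0.285, ω₁=3.663, θ₂=2.869, ω₂=13.640, θ₃=0.938, ω₃=10.942
apply F[32]=-10.000 → step 33: x=-0.362, v=-1.162, θ₁=-0.217, ω₁=3.166, θ₂=3.132, ω₂=12.536, θ₃=1.181, ω₃=13.317
apply F[33]=-10.000 → step 34: x=-0.385, v=-1.193, θ₁=-0.159, ω₁=2.581, θ₂=3.364, ω₂=10.572, θ₃=1.465, ω₃=14.971
apply F[34]=-10.000 → step 35: x=-0.410, v=-1.327, θ₁=-0.112, ω₁=2.182, θ₂=3.554, ω₂=8.380, θ₃=1.775, ω₃=15.962

Answer: x=-0.410, v=-1.327, θ₁=-0.112, ω₁=2.182, θ₂=3.554, ω₂=8.380, θ₃=1.775, ω₃=15.962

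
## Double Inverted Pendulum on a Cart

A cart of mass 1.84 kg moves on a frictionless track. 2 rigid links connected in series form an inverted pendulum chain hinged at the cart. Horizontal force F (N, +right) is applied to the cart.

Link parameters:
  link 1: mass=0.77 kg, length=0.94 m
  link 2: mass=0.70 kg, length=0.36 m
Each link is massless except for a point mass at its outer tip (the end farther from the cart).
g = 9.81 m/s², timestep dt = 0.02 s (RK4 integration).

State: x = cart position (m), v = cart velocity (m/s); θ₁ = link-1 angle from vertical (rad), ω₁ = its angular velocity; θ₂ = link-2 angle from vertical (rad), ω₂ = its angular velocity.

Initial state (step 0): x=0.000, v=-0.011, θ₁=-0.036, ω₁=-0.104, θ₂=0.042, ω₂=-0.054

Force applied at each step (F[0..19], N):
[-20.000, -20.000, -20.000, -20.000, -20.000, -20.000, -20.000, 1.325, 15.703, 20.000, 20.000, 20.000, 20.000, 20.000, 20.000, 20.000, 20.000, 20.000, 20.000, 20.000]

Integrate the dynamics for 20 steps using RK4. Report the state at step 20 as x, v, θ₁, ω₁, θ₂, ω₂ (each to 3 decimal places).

Answer: x=-0.235, v=0.684, θ₁=0.205, ω₁=-0.255, θ₂=0.076, ω₂=-0.691

Derivation:
apply F[0]=-20.000 → step 1: x=-0.002, v=-0.223, θ₁=-0.036, ω₁=0.098, θ₂=0.042, ω₂=0.030
apply F[1]=-20.000 → step 2: x=-0.009, v=-0.434, θ₁=-0.032, ω₁=0.301, θ₂=0.043, ω₂=0.112
apply F[2]=-20.000 → step 3: x=-0.020, v=-0.647, θ₁=-0.024, ω₁=0.508, θ₂=0.046, ω₂=0.188
apply F[3]=-20.000 → step 4: x=-0.035, v=-0.862, θ₁=-0.012, ω₁=0.720, θ₂=0.051, ω₂=0.256
apply F[4]=-20.000 → step 5: x=-0.054, v=-1.079, θ₁=0.005, ω₁=0.940, θ₂=0.056, ω₂=0.312
apply F[5]=-20.000 → step 6: x=-0.078, v=-1.298, θ₁=0.026, ω₁=1.169, θ₂=0.063, ω₂=0.352
apply F[6]=-20.000 → step 7: x=-0.106, v=-1.520, θ₁=0.052, ω₁=1.409, θ₂=0.070, ω₂=0.376
apply F[7]=+1.325 → step 8: x=-0.136, v=-1.514, θ₁=0.080, ω₁=1.415, θ₂=0.078, ω₂=0.383
apply F[8]=+15.703 → step 9: x=-0.165, v=-1.357, θ₁=0.107, ω₁=1.269, θ₂=0.085, ω₂=0.371
apply F[9]=+20.000 → step 10: x=-0.190, v=-1.157, θ₁=0.130, ω₁=1.089, θ₂=0.093, ω₂=0.341
apply F[10]=+20.000 → step 11: x=-0.212, v=-0.963, θ₁=0.150, ω₁=0.922, θ₂=0.099, ω₂=0.293
apply F[11]=+20.000 → step 12: x=-0.229, v=-0.772, θ₁=0.167, ω₁=0.766, θ₂=0.104, ω₂=0.230
apply F[12]=+20.000 → step 13: x=-0.242, v=-0.584, θ₁=0.181, ω₁=0.620, θ₂=0.108, ω₂=0.152
apply F[13]=+20.000 → step 14: x=-0.252, v=-0.400, θ₁=0.192, ω₁=0.482, θ₂=0.110, ω₂=0.062
apply F[14]=+20.000 → step 15: x=-0.258, v=-0.217, θ₁=0.200, ω₁=0.351, θ₂=0.111, ω₂=-0.040
apply F[15]=+20.000 → step 16: x=-0.261, v=-0.036, θ₁=0.206, ω₁=0.225, θ₂=0.109, ω₂=-0.152
apply F[16]=+20.000 → step 17: x=-0.260, v=0.144, θ₁=0.209, ω₁=0.102, θ₂=0.104, ω₂=-0.273
apply F[17]=+20.000 → step 18: x=-0.255, v=0.324, θ₁=0.210, ω₁=-0.017, θ₂=0.098, ω₂=-0.404
apply F[18]=+20.000 → step 19: x=-0.247, v=0.504, θ₁=0.209, ω₁=-0.136, θ₂=0.088, ω₂=-0.543
apply F[19]=+20.000 → step 20: x=-0.235, v=0.684, θ₁=0.205, ω₁=-0.255, θ₂=0.076, ω₂=-0.691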